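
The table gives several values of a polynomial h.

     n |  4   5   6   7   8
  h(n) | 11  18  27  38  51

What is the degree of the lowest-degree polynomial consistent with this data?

Forward differences of the values at n = 4, 5, 6, 7, 8:
  h  : 11  18  27  38  51
  Δ  : 7  9  11  13
  Δ^2: 2  2  2
  Δ^3: 0  0
  Δ^4: 0
The second differences are constant (2) and nonzero, while all higher differences vanish, so the minimal degree is 2.

2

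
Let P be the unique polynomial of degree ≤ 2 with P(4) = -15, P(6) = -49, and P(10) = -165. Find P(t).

P(t) = -2t^2 + 3t + 5

Using the Lagrange interpolation formula with nodes 4, 6, 10:
  L_0(t) = (t - 6)(t - 10) / 12
  L_1(t) = (t - 4)(t - 10) / -8
  L_2(t) = (t - 4)(t - 6) / 24
Then P(t) = -15·L_0(t) - 49·L_1(t) - 165·L_2(t).
Expanding and collecting terms gives P(t) = -2t² + 3t + 5.
Check: P(10) = -165. ✓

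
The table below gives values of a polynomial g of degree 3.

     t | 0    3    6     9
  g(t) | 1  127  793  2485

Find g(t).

Write g(t) = at^3 + bt^2 + ct + d. Substituting each data point gives a linear system:
  d = 1
  27a + 9b + 3c + d = 127
  216a + 36b + 6c + d = 793
  729a + 81b + 9c + d = 2485
Solving the system yields a = 3, b = 3, c = 6, d = 1.
So g(t) = 3t³ + 3t² + 6t + 1.
Check: g(0) = 1. ✓

g(t) = 3t^3 + 3t^2 + 6t + 1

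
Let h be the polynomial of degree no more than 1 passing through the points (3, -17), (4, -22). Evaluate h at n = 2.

Using the Lagrange interpolation formula with nodes 3, 4:
  L_0(n) = (n - 4) / -1
  L_1(n) = (n - 3) / 1
Then h(n) = -17·L_0(n) - 22·L_1(n).
Expanding and collecting terms gives h(n) = -5n - 2.
Evaluating at n = 2: h(2) = -12.

-12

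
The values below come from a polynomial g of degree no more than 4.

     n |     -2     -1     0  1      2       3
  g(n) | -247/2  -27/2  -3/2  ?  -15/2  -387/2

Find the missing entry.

On equispaced nodes a degree-4 polynomial has vanishing fifth forward difference, so
  - g(-2) + 5·g(-1) - 10·g(0) + 10·g(1) - 5·g(2) + g(3) = 0.
Substituting the known values and solving for g(1):
  10·g(1) = 85
  g(1) = 17/2.

17/2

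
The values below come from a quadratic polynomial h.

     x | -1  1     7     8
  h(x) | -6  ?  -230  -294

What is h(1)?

-14

The 3 known points determine the degree-2 polynomial uniquely.
Write h(x) = ax^2 + bx + c. Substituting each data point gives a linear system:
  a - b + c = -6
  49a + 7b + c = -230
  64a + 8b + c = -294
Solving the system yields a = -4, b = -4, c = -6.
So h(x) = -4x^2 - 4x - 6.
Then h(1) = -14.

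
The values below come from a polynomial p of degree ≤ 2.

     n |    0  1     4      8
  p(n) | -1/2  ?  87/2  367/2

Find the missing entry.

3/2

The 3 known points determine the degree-2 polynomial uniquely.
Write p(n) = an^2 + bn + c. Substituting each data point gives a linear system:
  c = -1/2
  16a + 4b + c = 87/2
  64a + 8b + c = 367/2
Solving the system yields a = 3, b = -1, c = -1/2.
So p(n) = 3n^2 - n - 1/2.
Then p(1) = 3/2.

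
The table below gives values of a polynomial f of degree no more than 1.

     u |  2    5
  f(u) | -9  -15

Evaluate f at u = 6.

Write f(u) = au + b. Substituting each data point gives a linear system:
  2a + b = -9
  5a + b = -15
Solving the system yields a = -2, b = -5.
So f(u) = -2u - 5.
Then f(6) = -17.

-17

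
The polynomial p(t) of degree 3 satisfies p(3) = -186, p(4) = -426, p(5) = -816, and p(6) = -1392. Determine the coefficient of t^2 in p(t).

Write p(t) = at^3 + bt^2 + ct + d. Substituting each data point gives a linear system:
  27a + 9b + 3c + d = -186
  64a + 16b + 4c + d = -426
  125a + 25b + 5c + d = -816
  216a + 36b + 6c + d = -1392
Solving the system yields a = -6, b = -3, c = 3, d = -6.
So p(t) = -6t^3 - 3t^2 + 3t - 6.
The coefficient of t^2 is -3.

-3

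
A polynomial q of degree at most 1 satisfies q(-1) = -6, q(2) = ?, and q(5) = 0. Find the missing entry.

On equispaced nodes a degree-1 polynomial has vanishing second forward difference, so
  q(-1) - 2·q(2) + q(5) = 0.
Substituting the known values and solving for q(2):
  -2·q(2) = 6
  q(2) = -3.

-3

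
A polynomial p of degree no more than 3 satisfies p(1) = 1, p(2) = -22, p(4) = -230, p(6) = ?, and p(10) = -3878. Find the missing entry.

-814

The 4 known points determine the degree-3 polynomial uniquely.
Write p(t) = at^3 + bt^2 + ct + d. Substituting each data point gives a linear system:
  a + b + c + d = 1
  8a + 4b + 2c + d = -22
  64a + 16b + 4c + d = -230
  1000a + 100b + 10c + d = -3878
Solving the system yields a = -4, b = 1, c = 2, d = 2.
So p(t) = -4t³ + t² + 2t + 2.
Then p(6) = -814.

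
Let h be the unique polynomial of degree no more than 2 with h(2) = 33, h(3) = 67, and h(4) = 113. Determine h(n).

Write h(n) = an^2 + bn + c. Substituting each data point gives a linear system:
  4a + 2b + c = 33
  9a + 3b + c = 67
  16a + 4b + c = 113
Solving the system yields a = 6, b = 4, c = 1.
So h(n) = 6n² + 4n + 1.
Check: h(2) = 33. ✓

h(n) = 6n^2 + 4n + 1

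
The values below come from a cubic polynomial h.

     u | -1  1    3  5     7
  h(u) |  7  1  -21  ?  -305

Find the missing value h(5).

-107

The 4 known points determine the degree-3 polynomial uniquely.
Write h(u) = au^3 + bu^2 + cu + d. Substituting each data point gives a linear system:
  -a + b - c + d = 7
  a + b + c + d = 1
  27a + 9b + 3c + d = -21
  343a + 49b + 7c + d = -305
Solving the system yields a = -1, b = 1, c = -2, d = 3.
So h(u) = -u³ + u² - 2u + 3.
Then h(5) = -107.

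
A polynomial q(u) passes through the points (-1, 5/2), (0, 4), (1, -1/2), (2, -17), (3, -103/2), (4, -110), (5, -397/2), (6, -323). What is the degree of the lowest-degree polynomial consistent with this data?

3

Forward differences of the values at u = -1, 0, 1, 2, 3, 4, 5, 6:
  q  : 5/2  4  -1/2  -17  -103/2  -110  -397/2  -323
  Δ  : 3/2  -9/2  -33/2  -69/2  -117/2  -177/2  -249/2
  Δ^2: -6  -12  -18  -24  -30  -36
  Δ^3: -6  -6  -6  -6  -6
  Δ^4: 0  0  0  0
  Δ^5: 0  0  0
  Δ^6: 0  0
  Δ^7: 0
The third differences are constant (-6) and nonzero, while all higher differences vanish, so the minimal degree is 3.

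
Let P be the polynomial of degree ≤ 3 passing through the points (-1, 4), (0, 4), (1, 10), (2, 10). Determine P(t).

P(t) = -2t^3 + 3t^2 + 5t + 4

Using the Lagrange interpolation formula with nodes -1, 0, 1, 2:
  L_0(t) = t(t - 1)(t - 2) / -6
  L_1(t) = (t + 1)(t - 1)(t - 2) / 2
  L_2(t) = (t + 1)t(t - 2) / -2
  L_3(t) = (t + 1)t(t - 1) / 6
Then P(t) = 4·L_0(t) + 4·L_1(t) + 10·L_2(t) + 10·L_3(t).
Expanding and collecting terms gives P(t) = -2t^3 + 3t^2 + 5t + 4.
Check: P(0) = 4. ✓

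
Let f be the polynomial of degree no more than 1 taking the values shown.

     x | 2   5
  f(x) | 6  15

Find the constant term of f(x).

0

Write f(x) = ax + b. Substituting each data point gives a linear system:
  2a + b = 6
  5a + b = 15
Solving the system yields a = 3, b = 0.
So f(x) = 3x.
The constant term is 0.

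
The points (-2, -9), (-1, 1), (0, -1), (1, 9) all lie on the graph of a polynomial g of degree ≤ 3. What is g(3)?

161

Forward differences of the values at s = -2, -1, 0, 1:
  g  : -9  1  -1  9
  Δ  : 10  -2  10
  Δ^2: -12  12
  Δ^3: 24
The third differences are constant, confirming degree 3.
Interpolating (Newton forward form) and evaluating at s = 3 gives g(3) = 161.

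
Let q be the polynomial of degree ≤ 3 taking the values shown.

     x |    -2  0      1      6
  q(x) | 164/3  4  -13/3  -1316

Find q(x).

q(x) = -6x^3 - (1/3)x^2 - 2x + 4

Write q(x) = ax^3 + bx^2 + cx + d. Substituting each data point gives a linear system:
  -8a + 4b - 2c + d = 164/3
  d = 4
  a + b + c + d = -13/3
  216a + 36b + 6c + d = -1316
Solving the system yields a = -6, b = -1/3, c = -2, d = 4.
So q(x) = -6x^3 - (1/3)x^2 - 2x + 4.
Check: q(6) = -1316. ✓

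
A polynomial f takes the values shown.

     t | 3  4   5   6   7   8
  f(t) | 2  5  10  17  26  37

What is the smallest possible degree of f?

2

Forward differences of the values at t = 3, 4, 5, 6, 7, 8:
  f  : 2  5  10  17  26  37
  Δ  : 3  5  7  9  11
  Δ^2: 2  2  2  2
  Δ^3: 0  0  0
  Δ^4: 0  0
  Δ^5: 0
The second differences are constant (2) and nonzero, while all higher differences vanish, so the minimal degree is 2.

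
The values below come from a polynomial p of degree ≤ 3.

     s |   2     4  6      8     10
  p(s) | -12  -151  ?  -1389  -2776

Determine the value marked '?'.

The 4 known points determine the degree-3 polynomial uniquely.
Write p(s) = as^3 + bs^2 + cs + d. Substituting each data point gives a linear system:
  8a + 4b + 2c + d = -12
  64a + 16b + 4c + d = -151
  512a + 64b + 8c + d = -1389
  1000a + 100b + 10c + d = -2776
Solving the system yields a = -3, b = 2, c = 5/2, d = -1.
So p(s) = -3s^3 + 2s^2 + (5/2)s - 1.
Then p(6) = -562.

-562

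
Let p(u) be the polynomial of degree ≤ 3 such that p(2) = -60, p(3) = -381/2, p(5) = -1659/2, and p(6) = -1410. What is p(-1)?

Using the Lagrange interpolation formula with nodes 2, 3, 5, 6:
  L_0(u) = (u - 3)(u - 5)(u - 6) / -12
  L_1(u) = (u - 2)(u - 5)(u - 6) / 6
  L_2(u) = (u - 2)(u - 3)(u - 6) / -6
  L_3(u) = (u - 2)(u - 3)(u - 5) / 12
Then p(u) = -60·L_0(u) - 381/2·L_1(u) - 1659/2·L_2(u) - 1410·L_3(u).
Expanding and collecting terms gives p(u) = -6u^3 - 3u^2 - (3/2)u + 3.
Evaluating at u = -1: p(-1) = 15/2.

15/2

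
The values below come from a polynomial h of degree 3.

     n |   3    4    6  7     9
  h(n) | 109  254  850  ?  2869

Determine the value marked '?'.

The 4 known points determine the degree-3 polynomial uniquely.
Write h(n) = an^3 + bn^2 + cn + d. Substituting each data point gives a linear system:
  27a + 9b + 3c + d = 109
  64a + 16b + 4c + d = 254
  216a + 36b + 6c + d = 850
  729a + 81b + 9c + d = 2869
Solving the system yields a = 4, b = -1, c = 4, d = -2.
So h(n) = 4n³ - n² + 4n - 2.
Then h(7) = 1349.

1349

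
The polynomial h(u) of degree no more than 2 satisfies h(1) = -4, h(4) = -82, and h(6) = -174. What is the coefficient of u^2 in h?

-4

Write h(u) = au^2 + bu + c. Substituting each data point gives a linear system:
  a + b + c = -4
  16a + 4b + c = -82
  36a + 6b + c = -174
Solving the system yields a = -4, b = -6, c = 6.
So h(u) = -4u² - 6u + 6.
The leading coefficient is -4.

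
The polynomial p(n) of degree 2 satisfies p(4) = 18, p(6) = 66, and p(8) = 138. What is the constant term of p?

Write p(n) = an^2 + bn + c. Substituting each data point gives a linear system:
  16a + 4b + c = 18
  36a + 6b + c = 66
  64a + 8b + c = 138
Solving the system yields a = 3, b = -6, c = -6.
So p(n) = 3n^2 - 6n - 6.
The constant term is -6.

-6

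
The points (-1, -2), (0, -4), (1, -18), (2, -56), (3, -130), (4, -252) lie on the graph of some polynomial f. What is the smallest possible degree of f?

Forward differences of the values at x = -1, 0, 1, 2, 3, 4:
  f  : -2  -4  -18  -56  -130  -252
  Δ  : -2  -14  -38  -74  -122
  Δ^2: -12  -24  -36  -48
  Δ^3: -12  -12  -12
  Δ^4: 0  0
  Δ^5: 0
The third differences are constant (-12) and nonzero, while all higher differences vanish, so the minimal degree is 3.

3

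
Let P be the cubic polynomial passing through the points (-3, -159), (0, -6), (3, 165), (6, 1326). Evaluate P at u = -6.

Forward differences of the values at u = -3, 0, 3, 6:
  P  : -159  -6  165  1326
  Δ  : 153  171  1161
  Δ^2: 18  990
  Δ^3: 972
The third differences are constant, confirming degree 3.
Interpolating (Newton forward form) and evaluating at u = -6 gives P(-6) = -1266.

-1266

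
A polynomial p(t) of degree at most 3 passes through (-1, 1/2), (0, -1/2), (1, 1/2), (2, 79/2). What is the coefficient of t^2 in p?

Write p(t) = at^3 + bt^2 + ct + d. Substituting each data point gives a linear system:
  -a + b - c + d = 1/2
  d = -1/2
  a + b + c + d = 1/2
  8a + 4b + 2c + d = 79/2
Solving the system yields a = 6, b = 1, c = -6, d = -1/2.
So p(t) = 6t^3 + t^2 - 6t - 1/2.
The coefficient of t^2 is 1.

1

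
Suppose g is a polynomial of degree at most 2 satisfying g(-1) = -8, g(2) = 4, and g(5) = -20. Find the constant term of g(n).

Write g(n) = an^2 + bn + c. Substituting each data point gives a linear system:
  a - b + c = -8
  4a + 2b + c = 4
  25a + 5b + c = -20
Solving the system yields a = -2, b = 6, c = 0.
So g(n) = -2n² + 6n.
The constant term is 0.

0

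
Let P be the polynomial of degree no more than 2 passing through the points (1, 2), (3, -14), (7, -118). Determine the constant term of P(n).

Write P(n) = an^2 + bn + c. Substituting each data point gives a linear system:
  a + b + c = 2
  9a + 3b + c = -14
  49a + 7b + c = -118
Solving the system yields a = -3, b = 4, c = 1.
So P(n) = -3n^2 + 4n + 1.
The constant term is 1.

1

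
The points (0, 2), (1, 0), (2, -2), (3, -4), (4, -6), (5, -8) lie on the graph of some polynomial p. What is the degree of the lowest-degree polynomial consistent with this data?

Forward differences of the values at t = 0, 1, 2, 3, 4, 5:
  p  : 2  0  -2  -4  -6  -8
  Δ  : -2  -2  -2  -2  -2
  Δ^2: 0  0  0  0
  Δ^3: 0  0  0
  Δ^4: 0  0
  Δ^5: 0
The first differences are constant (-2) and nonzero, while all higher differences vanish, so the minimal degree is 1.

1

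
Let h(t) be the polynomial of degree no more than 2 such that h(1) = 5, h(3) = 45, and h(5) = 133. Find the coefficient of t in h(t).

Write h(t) = at^2 + bt + c. Substituting each data point gives a linear system:
  a + b + c = 5
  9a + 3b + c = 45
  25a + 5b + c = 133
Solving the system yields a = 6, b = -4, c = 3.
So h(t) = 6t^2 - 4t + 3.
The coefficient of t is -4.

-4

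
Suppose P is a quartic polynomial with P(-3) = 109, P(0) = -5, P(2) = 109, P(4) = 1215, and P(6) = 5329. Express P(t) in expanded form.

P(t) = 3t^4 + 6t^3 + 4t^2 + t - 5

Write P(t) = at^4 + bt^3 + ct^2 + dt + e. Substituting each data point gives a linear system:
  81a - 27b + 9c - 3d + e = 109
  e = -5
  16a + 8b + 4c + 2d + e = 109
  256a + 64b + 16c + 4d + e = 1215
  1296a + 216b + 36c + 6d + e = 5329
Solving the system yields a = 3, b = 6, c = 4, d = 1, e = -5.
So P(t) = 3t⁴ + 6t³ + 4t² + t - 5.
Check: P(2) = 109. ✓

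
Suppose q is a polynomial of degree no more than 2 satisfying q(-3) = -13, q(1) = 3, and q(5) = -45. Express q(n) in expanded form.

q(n) = -2n^2 + 5

Using the Lagrange interpolation formula with nodes -3, 1, 5:
  L_0(n) = (n - 1)(n - 5) / 32
  L_1(n) = (n + 3)(n - 5) / -16
  L_2(n) = (n + 3)(n - 1) / 32
Then q(n) = -13·L_0(n) + 3·L_1(n) - 45·L_2(n).
Expanding and collecting terms gives q(n) = -2n² + 5.
Check: q(-3) = -13. ✓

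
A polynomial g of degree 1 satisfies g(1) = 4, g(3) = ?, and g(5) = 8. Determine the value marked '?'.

The 2 known points determine the degree-1 polynomial uniquely.
Write g(t) = at + b. Substituting each data point gives a linear system:
  a + b = 4
  5a + b = 8
Solving the system yields a = 1, b = 3.
So g(t) = t + 3.
Then g(3) = 6.

6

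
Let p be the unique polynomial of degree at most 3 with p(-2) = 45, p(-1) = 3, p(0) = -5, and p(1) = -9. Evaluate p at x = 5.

Using the Lagrange interpolation formula with nodes -2, -1, 0, 1:
  L_0(x) = (x + 1)x(x - 1) / -6
  L_1(x) = (x + 2)x(x - 1) / 2
  L_2(x) = (x + 2)(x + 1)(x - 1) / -2
  L_3(x) = (x + 2)(x + 1)x / 6
Then p(x) = 45·L_0(x) + 3·L_1(x) - 5·L_2(x) - 9·L_3(x).
Expanding and collecting terms gives p(x) = -5x³ + 2x² - x - 5.
Evaluating at x = 5: p(5) = -585.

-585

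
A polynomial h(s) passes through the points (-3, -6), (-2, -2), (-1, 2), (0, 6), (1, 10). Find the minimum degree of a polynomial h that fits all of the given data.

Forward differences of the values at s = -3, -2, -1, 0, 1:
  h  : -6  -2  2  6  10
  Δ  : 4  4  4  4
  Δ^2: 0  0  0
  Δ^3: 0  0
  Δ^4: 0
The first differences are constant (4) and nonzero, while all higher differences vanish, so the minimal degree is 1.

1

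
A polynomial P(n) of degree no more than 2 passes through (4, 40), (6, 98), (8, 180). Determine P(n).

Using the Lagrange interpolation formula with nodes 4, 6, 8:
  L_0(n) = (n - 6)(n - 8) / 8
  L_1(n) = (n - 4)(n - 8) / -4
  L_2(n) = (n - 4)(n - 6) / 8
Then P(n) = 40·L_0(n) + 98·L_1(n) + 180·L_2(n).
Expanding and collecting terms gives P(n) = 3n^2 - n - 4.
Check: P(8) = 180. ✓

P(n) = 3n^2 - n - 4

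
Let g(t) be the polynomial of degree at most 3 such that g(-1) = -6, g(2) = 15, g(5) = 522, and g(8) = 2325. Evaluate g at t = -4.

-351

Using the Lagrange interpolation formula with nodes -1, 2, 5, 8:
  L_0(t) = (t - 2)(t - 5)(t - 8) / -162
  L_1(t) = (t + 1)(t - 5)(t - 8) / 54
  L_2(t) = (t + 1)(t - 2)(t - 8) / -54
  L_3(t) = (t + 1)(t - 2)(t - 5) / 162
Then g(t) = -6·L_0(t) + 15·L_1(t) + 522·L_2(t) + 2325·L_3(t).
Expanding and collecting terms gives g(t) = 5t^3 - 3t^2 - 5t - 3.
Evaluating at t = -4: g(-4) = -351.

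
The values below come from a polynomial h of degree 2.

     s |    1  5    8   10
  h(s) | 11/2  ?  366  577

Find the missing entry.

279/2

The 3 known points determine the degree-2 polynomial uniquely.
Write h(s) = as^2 + bs + c. Substituting each data point gives a linear system:
  a + b + c = 11/2
  64a + 8b + c = 366
  100a + 10b + c = 577
Solving the system yields a = 6, b = -5/2, c = 2.
So h(s) = 6s^2 - (5/2)s + 2.
Then h(5) = 279/2.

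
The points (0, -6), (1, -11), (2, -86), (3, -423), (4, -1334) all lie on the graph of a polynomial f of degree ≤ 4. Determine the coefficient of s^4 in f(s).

Write f(s) = as^4 + bs^3 + cs^2 + ds + e. Substituting each data point gives a linear system:
  e = -6
  a + b + c + d + e = -11
  16a + 8b + 4c + 2d + e = -86
  81a + 27b + 9c + 3d + e = -423
  256a + 64b + 16c + 4d + e = -1334
Solving the system yields a = -5, b = -2, c = 6, d = -4, e = -6.
So f(s) = -5s^4 - 2s^3 + 6s^2 - 4s - 6.
The leading coefficient is -5.

-5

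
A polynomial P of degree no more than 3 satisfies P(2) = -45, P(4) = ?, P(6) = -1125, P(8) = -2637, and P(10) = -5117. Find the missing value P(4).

-341

On equispaced nodes a degree-3 polynomial has vanishing fourth forward difference, so
  P(2) - 4·P(4) + 6·P(6) - 4·P(8) + P(10) = 0.
Substituting the known values and solving for P(4):
  -4·P(4) = 1364
  P(4) = -341.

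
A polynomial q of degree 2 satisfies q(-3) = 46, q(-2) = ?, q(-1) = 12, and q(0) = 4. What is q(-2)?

The 3 known points determine the degree-2 polynomial uniquely.
Write q(u) = au^2 + bu + c. Substituting each data point gives a linear system:
  9a - 3b + c = 46
  a - b + c = 12
  c = 4
Solving the system yields a = 3, b = -5, c = 4.
So q(u) = 3u^2 - 5u + 4.
Then q(-2) = 26.

26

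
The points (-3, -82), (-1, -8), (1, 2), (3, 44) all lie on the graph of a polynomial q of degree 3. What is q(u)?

q(u) = 2u^3 - 2u^2 + 3u - 1

Write q(u) = au^3 + bu^2 + cu + d. Substituting each data point gives a linear system:
  -27a + 9b - 3c + d = -82
  -a + b - c + d = -8
  a + b + c + d = 2
  27a + 9b + 3c + d = 44
Solving the system yields a = 2, b = -2, c = 3, d = -1.
So q(u) = 2u^3 - 2u^2 + 3u - 1.
Check: q(-1) = -8. ✓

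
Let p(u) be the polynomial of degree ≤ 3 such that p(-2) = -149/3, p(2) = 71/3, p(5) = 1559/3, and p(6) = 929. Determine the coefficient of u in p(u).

-5/3

Write p(u) = au^3 + bu^2 + cu + d. Substituting each data point gives a linear system:
  -8a + 4b - 2c + d = -149/3
  8a + 4b + 2c + d = 71/3
  125a + 25b + 5c + d = 1559/3
  216a + 36b + 6c + d = 929
Solving the system yields a = 5, b = -4, c = -5/3, d = 3.
So p(u) = 5u^3 - 4u^2 - (5/3)u + 3.
The coefficient of u is -5/3.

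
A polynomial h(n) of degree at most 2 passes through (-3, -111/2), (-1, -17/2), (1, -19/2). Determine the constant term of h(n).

-3

Write h(n) = an^2 + bn + c. Substituting each data point gives a linear system:
  9a - 3b + c = -111/2
  a - b + c = -17/2
  a + b + c = -19/2
Solving the system yields a = -6, b = -1/2, c = -3.
So h(n) = -6n^2 - (1/2)n - 3.
The constant term is -3.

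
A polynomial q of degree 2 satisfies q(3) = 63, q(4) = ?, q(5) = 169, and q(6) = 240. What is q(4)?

110

The 3 known points determine the degree-2 polynomial uniquely.
Write q(t) = at^2 + bt + c. Substituting each data point gives a linear system:
  9a + 3b + c = 63
  25a + 5b + c = 169
  36a + 6b + c = 240
Solving the system yields a = 6, b = 5, c = -6.
So q(t) = 6t² + 5t - 6.
Then q(4) = 110.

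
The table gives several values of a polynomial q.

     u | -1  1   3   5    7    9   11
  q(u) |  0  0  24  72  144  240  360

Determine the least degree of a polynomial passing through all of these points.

Forward differences of the values at u = -1, 1, 3, 5, 7, 9, 11:
  q  : 0  0  24  72  144  240  360
  Δ  : 0  24  48  72  96  120
  Δ^2: 24  24  24  24  24
  Δ^3: 0  0  0  0
  Δ^4: 0  0  0
  Δ^5: 0  0
  Δ^6: 0
The second differences are constant (24) and nonzero, while all higher differences vanish, so the minimal degree is 2.

2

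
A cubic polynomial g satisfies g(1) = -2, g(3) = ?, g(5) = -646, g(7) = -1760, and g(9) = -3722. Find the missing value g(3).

-140

The 4 known points determine the degree-3 polynomial uniquely.
Write g(n) = an^3 + bn^2 + cn + d. Substituting each data point gives a linear system:
  a + b + c + d = -2
  125a + 25b + 5c + d = -646
  343a + 49b + 7c + d = -1760
  729a + 81b + 9c + d = -3722
Solving the system yields a = -5, b = -1, c = 0, d = 4.
So g(n) = -5n^3 - n^2 + 4.
Then g(3) = -140.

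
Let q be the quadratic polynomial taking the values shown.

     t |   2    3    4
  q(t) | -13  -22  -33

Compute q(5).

-46

Forward differences of the values at t = 2, 3, 4:
  q  : -13  -22  -33
  Δ  : -9  -11
  Δ^2: -2
The second differences are constant, confirming degree 2.
Interpolating (Newton forward form) and evaluating at t = 5 gives q(5) = -46.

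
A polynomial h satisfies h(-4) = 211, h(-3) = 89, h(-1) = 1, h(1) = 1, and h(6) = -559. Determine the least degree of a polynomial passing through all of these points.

3

Divided differences on the nodes -4, -3, -1, 1, 6:
  order 0: 211  89  1  1  -559
  order 1: -122  -44  0  -112
  order 2: 26  11  -16
  order 3: -3  -3
  order 4: 0
The order-3 divided differences are all -3 (nonzero) and every higher order vanishes, so the data lies on a polynomial of degree exactly 3.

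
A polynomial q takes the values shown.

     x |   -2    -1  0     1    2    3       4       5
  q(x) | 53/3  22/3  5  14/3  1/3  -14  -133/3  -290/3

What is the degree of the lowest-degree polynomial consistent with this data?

3

Forward differences of the values at x = -2, -1, 0, 1, 2, 3, 4, 5:
  q  : 53/3  22/3  5  14/3  1/3  -14  -133/3  -290/3
  Δ  : -31/3  -7/3  -1/3  -13/3  -43/3  -91/3  -157/3
  Δ^2: 8  2  -4  -10  -16  -22
  Δ^3: -6  -6  -6  -6  -6
  Δ^4: 0  0  0  0
  Δ^5: 0  0  0
  Δ^6: 0  0
  Δ^7: 0
The third differences are constant (-6) and nonzero, while all higher differences vanish, so the minimal degree is 3.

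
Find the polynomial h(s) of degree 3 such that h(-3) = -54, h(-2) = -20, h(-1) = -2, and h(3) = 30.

h(s) = s^3 - 2s^2 + 5s + 6

Write h(s) = as^3 + bs^2 + cs + d. Substituting each data point gives a linear system:
  -27a + 9b - 3c + d = -54
  -8a + 4b - 2c + d = -20
  -a + b - c + d = -2
  27a + 9b + 3c + d = 30
Solving the system yields a = 1, b = -2, c = 5, d = 6.
So h(s) = s^3 - 2s^2 + 5s + 6.
Check: h(3) = 30. ✓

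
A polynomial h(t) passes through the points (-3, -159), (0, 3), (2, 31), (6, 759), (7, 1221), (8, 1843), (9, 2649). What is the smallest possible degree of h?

Divided differences on the nodes -3, 0, 2, 6, 7, 8, 9:
  order 0: -159  3  31  759  1221  1843  2649
  order 1: 54  14  182  462  622  806
  order 2: -8  28  56  80  92
  order 3: 4  4  4  4
  order 4: 0  0  0
  order 5: 0  0
  order 6: 0
The order-3 divided differences are all 4 (nonzero) and every higher order vanishes, so the data lies on a polynomial of degree exactly 3.

3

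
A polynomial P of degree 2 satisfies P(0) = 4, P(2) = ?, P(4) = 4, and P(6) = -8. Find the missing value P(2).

The 3 known points determine the degree-2 polynomial uniquely.
Write P(u) = au^2 + bu + c. Substituting each data point gives a linear system:
  c = 4
  16a + 4b + c = 4
  36a + 6b + c = -8
Solving the system yields a = -1, b = 4, c = 4.
So P(u) = -u² + 4u + 4.
Then P(2) = 8.

8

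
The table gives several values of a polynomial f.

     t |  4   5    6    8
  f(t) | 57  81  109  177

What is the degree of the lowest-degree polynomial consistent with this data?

2

Divided differences on the nodes 4, 5, 6, 8:
  order 0: 57  81  109  177
  order 1: 24  28  34
  order 2: 2  2
  order 3: 0
The order-2 divided differences are all 2 (nonzero) and every higher order vanishes, so the data lies on a polynomial of degree exactly 2.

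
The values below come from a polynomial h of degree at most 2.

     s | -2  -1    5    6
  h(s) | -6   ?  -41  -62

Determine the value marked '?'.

The 3 known points determine the degree-2 polynomial uniquely.
Write h(s) = as^2 + bs + c. Substituting each data point gives a linear system:
  4a - 2b + c = -6
  25a + 5b + c = -41
  36a + 6b + c = -62
Solving the system yields a = -2, b = 1, c = 4.
So h(s) = -2s^2 + s + 4.
Then h(-1) = 1.

1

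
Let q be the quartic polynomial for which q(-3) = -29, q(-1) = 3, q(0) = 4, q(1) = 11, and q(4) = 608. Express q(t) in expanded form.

q(t) = t^4 + 5t^3 + 2t^2 - t + 4

Write q(t) = at^4 + bt^3 + ct^2 + dt + e. Substituting each data point gives a linear system:
  81a - 27b + 9c - 3d + e = -29
  a - b + c - d + e = 3
  e = 4
  a + b + c + d + e = 11
  256a + 64b + 16c + 4d + e = 608
Solving the system yields a = 1, b = 5, c = 2, d = -1, e = 4.
So q(t) = t^4 + 5t^3 + 2t^2 - t + 4.
Check: q(1) = 11. ✓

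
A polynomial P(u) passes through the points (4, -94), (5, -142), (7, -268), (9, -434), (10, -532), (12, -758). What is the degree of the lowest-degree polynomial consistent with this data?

Divided differences on the nodes 4, 5, 7, 9, 10, 12:
  order 0: -94  -142  -268  -434  -532  -758
  order 1: -48  -63  -83  -98  -113
  order 2: -5  -5  -5  -5
  order 3: 0  0  0
  order 4: 0  0
  order 5: 0
The order-2 divided differences are all -5 (nonzero) and every higher order vanishes, so the data lies on a polynomial of degree exactly 2.

2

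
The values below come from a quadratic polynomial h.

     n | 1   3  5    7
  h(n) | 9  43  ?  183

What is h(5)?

101

The 3 known points determine the degree-2 polynomial uniquely.
Write h(n) = an^2 + bn + c. Substituting each data point gives a linear system:
  a + b + c = 9
  9a + 3b + c = 43
  49a + 7b + c = 183
Solving the system yields a = 3, b = 5, c = 1.
So h(n) = 3n² + 5n + 1.
Then h(5) = 101.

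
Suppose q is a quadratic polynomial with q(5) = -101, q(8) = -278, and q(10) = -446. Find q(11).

-545

Write q(t) = at^2 + bt + c. Substituting each data point gives a linear system:
  25a + 5b + c = -101
  64a + 8b + c = -278
  100a + 10b + c = -446
Solving the system yields a = -5, b = 6, c = -6.
So q(t) = -5t² + 6t - 6.
Then q(11) = -545.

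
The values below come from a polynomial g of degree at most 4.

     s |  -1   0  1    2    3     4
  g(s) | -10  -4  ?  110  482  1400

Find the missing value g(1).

8

The 5 known points determine the degree-4 polynomial uniquely.
Write g(s) = as^4 + bs^3 + cs^2 + ds + e. Substituting each data point gives a linear system:
  a - b + c - d + e = -10
  e = -4
  16a + 8b + 4c + 2d + e = 110
  81a + 27b + 9c + 3d + e = 482
  256a + 64b + 16c + 4d + e = 1400
Solving the system yields a = 4, b = 6, c = -1, d = 3, e = -4.
So g(s) = 4s⁴ + 6s³ - s² + 3s - 4.
Then g(1) = 8.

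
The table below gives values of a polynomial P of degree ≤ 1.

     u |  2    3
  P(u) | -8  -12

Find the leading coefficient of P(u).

Write P(u) = au + b. Substituting each data point gives a linear system:
  2a + b = -8
  3a + b = -12
Solving the system yields a = -4, b = 0.
So P(u) = -4u.
The leading coefficient is -4.

-4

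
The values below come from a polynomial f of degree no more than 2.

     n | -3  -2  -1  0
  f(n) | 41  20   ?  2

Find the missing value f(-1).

7

On equispaced nodes a degree-2 polynomial has vanishing third forward difference, so
  - f(-3) + 3·f(-2) - 3·f(-1) + f(0) = 0.
Substituting the known values and solving for f(-1):
  -3·f(-1) = -21
  f(-1) = 7.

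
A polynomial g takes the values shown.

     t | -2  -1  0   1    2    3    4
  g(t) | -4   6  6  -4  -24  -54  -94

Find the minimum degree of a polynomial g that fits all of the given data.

Forward differences of the values at t = -2, -1, 0, 1, 2, 3, 4:
  g  : -4  6  6  -4  -24  -54  -94
  Δ  : 10  0  -10  -20  -30  -40
  Δ^2: -10  -10  -10  -10  -10
  Δ^3: 0  0  0  0
  Δ^4: 0  0  0
  Δ^5: 0  0
  Δ^6: 0
The second differences are constant (-10) and nonzero, while all higher differences vanish, so the minimal degree is 2.

2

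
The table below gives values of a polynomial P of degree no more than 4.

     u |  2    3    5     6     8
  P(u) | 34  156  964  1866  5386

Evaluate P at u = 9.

Using the Lagrange interpolation formula with nodes 2, 3, 5, 6, 8:
  L_0(u) = (u - 3)(u - 5)(u - 6)(u - 8) / 72
  L_1(u) = (u - 2)(u - 5)(u - 6)(u - 8) / -30
  L_2(u) = (u - 2)(u - 3)(u - 6)(u - 8) / 18
  L_3(u) = (u - 2)(u - 3)(u - 5)(u - 8) / -24
  L_4(u) = (u - 2)(u - 3)(u - 5)(u - 6) / 180
Then P(u) = 34·L_0(u) + 156·L_1(u) + 964·L_2(u) + 1866·L_3(u) + 5386·L_4(u).
Expanding and collecting terms gives P(u) = u⁴ + 2u³ + 5u² - 6u - 6.
Evaluating at u = 9: P(9) = 8364.

8364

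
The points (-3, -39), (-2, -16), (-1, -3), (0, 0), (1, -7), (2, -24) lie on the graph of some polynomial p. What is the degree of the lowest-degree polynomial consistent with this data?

Forward differences of the values at n = -3, -2, -1, 0, 1, 2:
  p  : -39  -16  -3  0  -7  -24
  Δ  : 23  13  3  -7  -17
  Δ^2: -10  -10  -10  -10
  Δ^3: 0  0  0
  Δ^4: 0  0
  Δ^5: 0
The second differences are constant (-10) and nonzero, while all higher differences vanish, so the minimal degree is 2.

2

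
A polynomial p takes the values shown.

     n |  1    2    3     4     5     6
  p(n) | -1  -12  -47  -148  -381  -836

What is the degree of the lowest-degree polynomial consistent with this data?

4

Forward differences of the values at n = 1, 2, 3, 4, 5, 6:
  p  : -1  -12  -47  -148  -381  -836
  Δ  : -11  -35  -101  -233  -455
  Δ^2: -24  -66  -132  -222
  Δ^3: -42  -66  -90
  Δ^4: -24  -24
  Δ^5: 0
The fourth differences are constant (-24) and nonzero, while all higher differences vanish, so the minimal degree is 4.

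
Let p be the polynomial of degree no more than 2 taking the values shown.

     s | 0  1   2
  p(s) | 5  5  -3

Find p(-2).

Using the Lagrange interpolation formula with nodes 0, 1, 2:
  L_0(s) = (s - 1)(s - 2) / 2
  L_1(s) = s(s - 2) / -1
  L_2(s) = s(s - 1) / 2
Then p(s) = 5·L_0(s) + 5·L_1(s) - 3·L_2(s).
Expanding and collecting terms gives p(s) = -4s^2 + 4s + 5.
Evaluating at s = -2: p(-2) = -19.

-19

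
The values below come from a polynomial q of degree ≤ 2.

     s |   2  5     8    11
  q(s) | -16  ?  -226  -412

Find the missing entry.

-94

On equispaced nodes a degree-2 polynomial has vanishing third forward difference, so
  - q(2) + 3·q(5) - 3·q(8) + q(11) = 0.
Substituting the known values and solving for q(5):
  3·q(5) = -282
  q(5) = -94.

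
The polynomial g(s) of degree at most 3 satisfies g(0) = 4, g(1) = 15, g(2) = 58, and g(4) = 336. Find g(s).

g(s) = 4s^3 + 4s^2 + 3s + 4

Write g(s) = as^3 + bs^2 + cs + d. Substituting each data point gives a linear system:
  d = 4
  a + b + c + d = 15
  8a + 4b + 2c + d = 58
  64a + 16b + 4c + d = 336
Solving the system yields a = 4, b = 4, c = 3, d = 4.
So g(s) = 4s^3 + 4s^2 + 3s + 4.
Check: g(0) = 4. ✓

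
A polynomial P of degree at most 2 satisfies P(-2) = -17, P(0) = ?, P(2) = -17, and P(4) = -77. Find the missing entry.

3

The 3 known points determine the degree-2 polynomial uniquely.
Write P(n) = an^2 + bn + c. Substituting each data point gives a linear system:
  4a - 2b + c = -17
  4a + 2b + c = -17
  16a + 4b + c = -77
Solving the system yields a = -5, b = 0, c = 3.
So P(n) = -5n² + 3.
Then P(0) = 3.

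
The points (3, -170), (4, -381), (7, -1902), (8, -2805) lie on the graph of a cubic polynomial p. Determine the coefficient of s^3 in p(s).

-5

Write p(s) = as^3 + bs^2 + cs + d. Substituting each data point gives a linear system:
  27a + 9b + 3c + d = -170
  64a + 16b + 4c + d = -381
  343a + 49b + 7c + d = -1902
  512a + 64b + 8c + d = -2805
Solving the system yields a = -5, b = -4, c = 2, d = -5.
So p(s) = -5s^3 - 4s^2 + 2s - 5.
The leading coefficient is -5.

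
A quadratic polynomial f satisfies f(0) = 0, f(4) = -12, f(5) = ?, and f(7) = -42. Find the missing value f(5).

-20

The 3 known points determine the degree-2 polynomial uniquely.
Write f(s) = as^2 + bs + c. Substituting each data point gives a linear system:
  c = 0
  16a + 4b + c = -12
  49a + 7b + c = -42
Solving the system yields a = -1, b = 1, c = 0.
So f(s) = -s^2 + s.
Then f(5) = -20.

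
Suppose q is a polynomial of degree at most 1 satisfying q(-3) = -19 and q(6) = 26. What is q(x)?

Write q(x) = ax + b. Substituting each data point gives a linear system:
  -3a + b = -19
  6a + b = 26
Solving the system yields a = 5, b = -4.
So q(x) = 5x - 4.
Check: q(6) = 26. ✓

q(x) = 5x - 4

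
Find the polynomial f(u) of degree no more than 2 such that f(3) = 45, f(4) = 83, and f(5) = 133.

f(u) = 6u^2 - 4u + 3

Write f(u) = au^2 + bu + c. Substituting each data point gives a linear system:
  9a + 3b + c = 45
  16a + 4b + c = 83
  25a + 5b + c = 133
Solving the system yields a = 6, b = -4, c = 3.
So f(u) = 6u² - 4u + 3.
Check: f(5) = 133. ✓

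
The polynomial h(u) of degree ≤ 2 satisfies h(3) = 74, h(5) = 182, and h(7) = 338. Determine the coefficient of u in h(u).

6

Write h(u) = au^2 + bu + c. Substituting each data point gives a linear system:
  9a + 3b + c = 74
  25a + 5b + c = 182
  49a + 7b + c = 338
Solving the system yields a = 6, b = 6, c = 2.
So h(u) = 6u^2 + 6u + 2.
The coefficient of u is 6.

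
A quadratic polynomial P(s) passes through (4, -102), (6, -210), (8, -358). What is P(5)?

-151

Write P(s) = as^2 + bs + c. Substituting each data point gives a linear system:
  16a + 4b + c = -102
  36a + 6b + c = -210
  64a + 8b + c = -358
Solving the system yields a = -5, b = -4, c = -6.
So P(s) = -5s^2 - 4s - 6.
Then P(5) = -151.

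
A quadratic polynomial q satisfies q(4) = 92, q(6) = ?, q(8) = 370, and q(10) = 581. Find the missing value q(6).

The 3 known points determine the degree-2 polynomial uniquely.
Write q(u) = au^2 + bu + c. Substituting each data point gives a linear system:
  16a + 4b + c = 92
  64a + 8b + c = 370
  100a + 10b + c = 581
Solving the system yields a = 6, b = -5/2, c = 6.
So q(u) = 6u^2 - (5/2)u + 6.
Then q(6) = 207.

207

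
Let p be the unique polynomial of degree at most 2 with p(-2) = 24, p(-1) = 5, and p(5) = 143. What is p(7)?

285

Write p(s) = as^2 + bs + c. Substituting each data point gives a linear system:
  4a - 2b + c = 24
  a - b + c = 5
  25a + 5b + c = 143
Solving the system yields a = 6, b = -1, c = -2.
So p(s) = 6s^2 - s - 2.
Then p(7) = 285.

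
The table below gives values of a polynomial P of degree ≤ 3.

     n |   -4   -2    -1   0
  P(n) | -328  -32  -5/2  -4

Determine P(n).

P(n) = 6n^3 + (5/2)n^2 - 5n - 4

Write P(n) = an^3 + bn^2 + cn + d. Substituting each data point gives a linear system:
  -64a + 16b - 4c + d = -328
  -8a + 4b - 2c + d = -32
  -a + b - c + d = -5/2
  d = -4
Solving the system yields a = 6, b = 5/2, c = -5, d = -4.
So P(n) = 6n³ + (5/2)n² - 5n - 4.
Check: P(-2) = -32. ✓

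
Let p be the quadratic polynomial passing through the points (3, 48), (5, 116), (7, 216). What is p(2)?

26

Using the Lagrange interpolation formula with nodes 3, 5, 7:
  L_0(n) = (n - 5)(n - 7) / 8
  L_1(n) = (n - 3)(n - 7) / -4
  L_2(n) = (n - 3)(n - 5) / 8
Then p(n) = 48·L_0(n) + 116·L_1(n) + 216·L_2(n).
Expanding and collecting terms gives p(n) = 4n^2 + 2n + 6.
Evaluating at n = 2: p(2) = 26.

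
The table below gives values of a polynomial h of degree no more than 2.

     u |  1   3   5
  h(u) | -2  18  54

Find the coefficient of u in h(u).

Write h(u) = au^2 + bu + c. Substituting each data point gives a linear system:
  a + b + c = -2
  9a + 3b + c = 18
  25a + 5b + c = 54
Solving the system yields a = 2, b = 2, c = -6.
So h(u) = 2u^2 + 2u - 6.
The coefficient of u is 2.

2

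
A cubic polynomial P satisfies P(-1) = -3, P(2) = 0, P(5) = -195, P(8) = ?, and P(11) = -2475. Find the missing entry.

-912

On equispaced nodes a degree-3 polynomial has vanishing fourth forward difference, so
  P(-1) - 4·P(2) + 6·P(5) - 4·P(8) + P(11) = 0.
Substituting the known values and solving for P(8):
  -4·P(8) = 3648
  P(8) = -912.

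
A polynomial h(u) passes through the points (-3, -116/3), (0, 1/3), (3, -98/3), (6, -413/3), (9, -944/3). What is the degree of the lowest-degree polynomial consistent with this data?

2

Forward differences of the values at u = -3, 0, 3, 6, 9:
  h  : -116/3  1/3  -98/3  -413/3  -944/3
  Δ  : 39  -33  -105  -177
  Δ^2: -72  -72  -72
  Δ^3: 0  0
  Δ^4: 0
The second differences are constant (-72) and nonzero, while all higher differences vanish, so the minimal degree is 2.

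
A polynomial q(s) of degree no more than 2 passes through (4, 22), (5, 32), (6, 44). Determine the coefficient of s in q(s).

1

Write q(s) = as^2 + bs + c. Substituting each data point gives a linear system:
  16a + 4b + c = 22
  25a + 5b + c = 32
  36a + 6b + c = 44
Solving the system yields a = 1, b = 1, c = 2.
So q(s) = s² + s + 2.
The coefficient of s is 1.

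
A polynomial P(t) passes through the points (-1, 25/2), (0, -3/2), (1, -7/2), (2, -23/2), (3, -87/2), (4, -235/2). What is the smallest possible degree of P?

Forward differences of the values at t = -1, 0, 1, 2, 3, 4:
  P  : 25/2  -3/2  -7/2  -23/2  -87/2  -235/2
  Δ  : -14  -2  -8  -32  -74
  Δ^2: 12  -6  -24  -42
  Δ^3: -18  -18  -18
  Δ^4: 0  0
  Δ^5: 0
The third differences are constant (-18) and nonzero, while all higher differences vanish, so the minimal degree is 3.

3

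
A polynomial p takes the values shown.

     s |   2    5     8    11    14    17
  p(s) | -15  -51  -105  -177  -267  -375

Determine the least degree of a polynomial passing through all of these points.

Forward differences of the values at s = 2, 5, 8, 11, 14, 17:
  p  : -15  -51  -105  -177  -267  -375
  Δ  : -36  -54  -72  -90  -108
  Δ^2: -18  -18  -18  -18
  Δ^3: 0  0  0
  Δ^4: 0  0
  Δ^5: 0
The second differences are constant (-18) and nonzero, while all higher differences vanish, so the minimal degree is 2.

2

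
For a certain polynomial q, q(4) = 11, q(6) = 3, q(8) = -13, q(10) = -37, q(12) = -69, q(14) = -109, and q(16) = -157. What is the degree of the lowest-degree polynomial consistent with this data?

Forward differences of the values at x = 4, 6, 8, 10, 12, 14, 16:
  q  : 11  3  -13  -37  -69  -109  -157
  Δ  : -8  -16  -24  -32  -40  -48
  Δ^2: -8  -8  -8  -8  -8
  Δ^3: 0  0  0  0
  Δ^4: 0  0  0
  Δ^5: 0  0
  Δ^6: 0
The second differences are constant (-8) and nonzero, while all higher differences vanish, so the minimal degree is 2.

2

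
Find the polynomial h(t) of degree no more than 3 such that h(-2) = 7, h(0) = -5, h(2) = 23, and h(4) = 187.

Using the Lagrange interpolation formula with nodes -2, 0, 2, 4:
  L_0(t) = t(t - 2)(t - 4) / -48
  L_1(t) = (t + 2)(t - 2)(t - 4) / 16
  L_2(t) = (t + 2)t(t - 4) / -16
  L_3(t) = (t + 2)t(t - 2) / 48
Then h(t) = 7·L_0(t) - 5·L_1(t) + 23·L_2(t) + 187·L_3(t).
Expanding and collecting terms gives h(t) = 2t^3 + 5t^2 - 4t - 5.
Check: h(0) = -5. ✓

h(t) = 2t^3 + 5t^2 - 4t - 5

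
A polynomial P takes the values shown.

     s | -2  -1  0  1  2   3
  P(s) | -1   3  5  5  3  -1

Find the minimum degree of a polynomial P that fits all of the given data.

2

Forward differences of the values at s = -2, -1, 0, 1, 2, 3:
  P  : -1  3  5  5  3  -1
  Δ  : 4  2  0  -2  -4
  Δ^2: -2  -2  -2  -2
  Δ^3: 0  0  0
  Δ^4: 0  0
  Δ^5: 0
The second differences are constant (-2) and nonzero, while all higher differences vanish, so the minimal degree is 2.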